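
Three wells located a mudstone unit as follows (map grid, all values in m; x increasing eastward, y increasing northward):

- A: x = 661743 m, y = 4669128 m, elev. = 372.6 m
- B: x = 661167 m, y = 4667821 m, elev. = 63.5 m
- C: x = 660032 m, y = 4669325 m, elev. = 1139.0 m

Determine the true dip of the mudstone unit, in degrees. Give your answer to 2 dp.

29.91°

Two edge vectors: A→B = (-576, -1307, -309.1), A→C = (-1711, 197, 766.4).
Normal n = (A→B) × (A→C) = (-940792.1, 970316.5, -2349749).
So ∂z/∂x = −n_x/n_z = −0.40038 and ∂z/∂y = −n_y/n_z = 0.41294.
Gradient magnitude |∇z| = √(a² + b²) = √(0.16030 + 0.17052) = 0.57518.
True dip = arctan(0.57518) = 29.91°, dipping toward SE (azimuth ≈ 136°).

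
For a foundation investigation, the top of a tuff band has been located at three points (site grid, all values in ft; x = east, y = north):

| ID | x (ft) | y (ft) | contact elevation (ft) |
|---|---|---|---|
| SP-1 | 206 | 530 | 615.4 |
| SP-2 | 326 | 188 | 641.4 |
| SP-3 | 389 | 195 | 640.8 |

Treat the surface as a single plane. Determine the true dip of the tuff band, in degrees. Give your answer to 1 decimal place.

Let the plane be z = a·x + b·y + c.
SP-2−SP-1: 120a − 342b = 26;  SP-3−SP-1: 183a − 335b = 25.4.
Solving gives a = −0.00104, b = −0.07639.
Gradient magnitude |∇z| = √(a² + b²) = √(0.00000 + 0.00583) = 0.07639.
True dip = arctan(0.07639) = 4.4°, dipping toward N (azimuth ≈ 001°).

4.4°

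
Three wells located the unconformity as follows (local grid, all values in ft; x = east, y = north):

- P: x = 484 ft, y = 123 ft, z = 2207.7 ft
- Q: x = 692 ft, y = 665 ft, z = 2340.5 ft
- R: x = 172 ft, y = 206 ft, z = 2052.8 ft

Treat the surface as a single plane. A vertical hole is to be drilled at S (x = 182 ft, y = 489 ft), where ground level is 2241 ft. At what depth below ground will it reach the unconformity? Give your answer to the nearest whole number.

Two edge vectors: P→Q = (208, 542, 132.8), P→R = (-312, 83, -154.9).
Normal n = (P→Q) × (P→R) = (-94978.2, -9214.4, 186368).
So ∂z/∂x = −n_x/n_z = 0.50963 and ∂z/∂y = −n_y/n_z = 0.04944.
Intercept c from P: 2207.7 − 246.66 − 6.08 = 1954.96.
At (182, 489): z_contact = 92.8 + 24.2 + 1954.96 = 2071.9 ft.
Depth below ground = 2241 − 2071.9 = 169 ft.

169 ft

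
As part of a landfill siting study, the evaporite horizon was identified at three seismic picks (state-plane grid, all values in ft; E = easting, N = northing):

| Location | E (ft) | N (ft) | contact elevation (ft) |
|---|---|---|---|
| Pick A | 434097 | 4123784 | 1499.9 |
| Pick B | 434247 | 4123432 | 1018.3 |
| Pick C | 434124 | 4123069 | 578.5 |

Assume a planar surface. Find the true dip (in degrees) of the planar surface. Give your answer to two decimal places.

52.37°

Let the plane be z = a·E + b·N + c.
Pick B−Pick A: 150a − 352b = −481.6;  Pick C−Pick A: 27a − 715b = −921.4.
Solving gives a = −0.20473, b = 1.28094.
Gradient magnitude |∇z| = √(a² + b²) = √(0.04191 + 1.64081) = 1.29720.
True dip = arctan(1.29720) = 52.37°, dipping toward S (azimuth ≈ 171°).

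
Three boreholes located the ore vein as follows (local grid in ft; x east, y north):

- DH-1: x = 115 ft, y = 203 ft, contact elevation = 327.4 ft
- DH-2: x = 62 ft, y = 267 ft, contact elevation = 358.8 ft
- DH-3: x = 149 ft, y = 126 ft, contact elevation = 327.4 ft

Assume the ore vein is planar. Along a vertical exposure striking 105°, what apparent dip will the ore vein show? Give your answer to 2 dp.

47.23°

Let the plane be z = a·x + b·y + c.
DH-2−DH-1: −53a + 64b = 31.4;  DH-3−DH-1: 34a − 77b = 0.
Solving gives a = −1.26919, b = −0.56042.
Unit vector along 105° is (sin 105°, cos 105°) = (0.9659, -0.2588).
Slope in that direction = a·(0.9659) + b·(-0.2588) = −1.08089.
Apparent dip = arctan|1.08089| = 47.23° (true dip is 54.2°, so apparent ≤ true as expected).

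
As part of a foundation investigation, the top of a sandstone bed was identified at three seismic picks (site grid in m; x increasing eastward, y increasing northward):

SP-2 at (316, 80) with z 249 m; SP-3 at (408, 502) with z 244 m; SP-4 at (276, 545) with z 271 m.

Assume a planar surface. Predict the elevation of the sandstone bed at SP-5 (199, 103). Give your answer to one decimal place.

272.5 m

Two edge vectors: SP-2→SP-3 = (92, 422, -5), SP-2→SP-4 = (-40, 465, 22).
Normal n = (SP-2→SP-3) × (SP-2→SP-4) = (11609, -1824, 59660).
So ∂z/∂x = −n_x/n_z = −0.19459 and ∂z/∂y = −n_y/n_z = 0.03057.
Intercept c from SP-2: 249 + 61.49 − 2.45 = 308.04.
At (199, 103): z = −38.7 + 3.1 + 308.04 = 272.5 m.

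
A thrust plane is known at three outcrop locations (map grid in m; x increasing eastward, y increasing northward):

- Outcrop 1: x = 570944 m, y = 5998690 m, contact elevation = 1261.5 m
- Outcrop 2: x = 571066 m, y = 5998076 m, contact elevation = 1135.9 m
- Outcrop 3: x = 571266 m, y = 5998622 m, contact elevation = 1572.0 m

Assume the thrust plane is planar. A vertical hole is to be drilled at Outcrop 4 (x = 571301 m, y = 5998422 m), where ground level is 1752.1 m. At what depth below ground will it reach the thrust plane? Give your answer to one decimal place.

226.0 m

Two edge vectors: Outcrop 1→Outcrop 2 = (122, -614, -125.6), Outcrop 1→Outcrop 3 = (322, -68, 310.5).
Normal n = (Outcrop 1→Outcrop 2) × (Outcrop 1→Outcrop 3) = (-199187.8, -78324.2, 189412).
So ∂z/∂x = −n_x/n_z = 1.051611302 and ∂z/∂y = −n_y/n_z = 0.413512343.
Intercept c from Outcrop 1: 1261.5 − 600411.16 − 2480532.36 = −3079682.02.
At (571301, 5998422): z_contact = 600786.59 + 2480421.54 − 3079682.02 = 1526.10 m.
Depth below ground = 1752.1 − 1526.10 = 226.0 m.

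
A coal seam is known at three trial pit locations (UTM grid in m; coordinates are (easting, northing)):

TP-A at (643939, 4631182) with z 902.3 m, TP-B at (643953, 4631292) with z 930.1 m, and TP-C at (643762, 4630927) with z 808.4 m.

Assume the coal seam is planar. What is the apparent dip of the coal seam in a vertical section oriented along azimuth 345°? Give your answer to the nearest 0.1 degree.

9.4°

Two edge vectors: TP-A→TP-B = (14, 110, 27.8), TP-A→TP-C = (-177, -255, -93.9).
Normal n = (TP-A→TP-B) × (TP-A→TP-C) = (-3240, -3606, 15900).
So ∂z/∂E = −n_x/n_z = 0.20377 and ∂z/∂N = −n_y/n_z = 0.22679.
Unit vector along 345° is (sin 345°, cos 345°) = (-0.2588, 0.9659).
Slope in that direction = a·(-0.2588) + b·(0.9659) = 0.16632.
Apparent dip = arctan|0.16632| = 9.4° (true dip is 17.0°, so apparent ≤ true as expected).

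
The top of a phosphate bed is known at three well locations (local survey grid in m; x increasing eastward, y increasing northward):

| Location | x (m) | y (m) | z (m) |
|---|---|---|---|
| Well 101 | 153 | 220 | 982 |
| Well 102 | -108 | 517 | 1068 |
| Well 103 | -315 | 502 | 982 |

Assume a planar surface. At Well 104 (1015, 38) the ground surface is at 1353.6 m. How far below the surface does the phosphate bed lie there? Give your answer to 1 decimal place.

Two edge vectors: Well 101→Well 102 = (-261, 297, 86), Well 101→Well 103 = (-468, 282, 0).
Normal n = (Well 101→Well 102) × (Well 101→Well 103) = (-24252, -40248, 65394).
So ∂z/∂x = −n_x/n_z = 0.370860 and ∂z/∂y = −n_y/n_z = 0.615469.
Intercept c from Well 101: 982 − 56.74 − 135.40 = 789.86.
At (1015, 38): z_contact = 376.42 + 23.39 + 789.86 = 1189.67 m.
Depth below ground = 1353.6 − 1189.67 = 163.9 m.

163.9 m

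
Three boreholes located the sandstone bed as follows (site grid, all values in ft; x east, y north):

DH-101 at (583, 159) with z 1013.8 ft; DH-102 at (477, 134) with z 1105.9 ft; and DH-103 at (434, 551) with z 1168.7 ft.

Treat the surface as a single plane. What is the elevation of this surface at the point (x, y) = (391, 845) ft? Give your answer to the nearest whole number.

1224 ft

Let the plane be z = a·x + b·y + c.
DH-102−DH-101: −106a − 25b = 92.1;  DH-103−DH-101: −149a + 392b = 154.9.
Solving gives a = −0.88291, b = 0.05956.
Then c = 1013.8 − a·583 − b·159 = 1519.07.
At (391, 845): z = −345.2 + 50.3 + 1519.07 = 1224.2 ft.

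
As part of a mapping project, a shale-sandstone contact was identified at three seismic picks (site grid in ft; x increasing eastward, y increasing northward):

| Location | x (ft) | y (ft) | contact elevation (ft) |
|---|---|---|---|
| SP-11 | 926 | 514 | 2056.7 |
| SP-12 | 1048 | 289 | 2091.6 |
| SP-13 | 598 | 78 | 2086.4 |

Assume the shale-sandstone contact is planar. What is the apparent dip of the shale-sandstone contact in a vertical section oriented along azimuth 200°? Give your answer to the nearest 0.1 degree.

Let the plane be z = a·x + b·y + c.
SP-12−SP-11: 122a − 225b = 34.9;  SP-13−SP-11: −328a − 436b = 29.7.
Solving gives a = 0.06720, b = −0.11867.
Unit vector along 200° is (sin 200°, cos 200°) = (-0.3420, -0.9397).
Slope in that direction = a·(-0.3420) + b·(-0.9397) = 0.08853.
Apparent dip = arctan|0.08853| = 5.1° (true dip is 7.8°, so apparent ≤ true as expected).

5.1°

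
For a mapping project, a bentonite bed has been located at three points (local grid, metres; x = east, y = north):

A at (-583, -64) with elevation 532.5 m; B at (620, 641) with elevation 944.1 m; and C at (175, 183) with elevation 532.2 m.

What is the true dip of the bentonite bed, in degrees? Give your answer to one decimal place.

54.2°

Let the plane be z = a·x + b·y + c.
B−A: 1203a + 705b = 411.6;  C−A: 758a + 247b = −0.3.
Solving gives a = −0.42941, b = 1.31656.
Gradient magnitude |∇z| = √(a² + b²) = √(0.18439 + 1.73334) = 1.38482.
True dip = arctan(1.38482) = 54.2°, dipping toward SSE (azimuth ≈ 162°).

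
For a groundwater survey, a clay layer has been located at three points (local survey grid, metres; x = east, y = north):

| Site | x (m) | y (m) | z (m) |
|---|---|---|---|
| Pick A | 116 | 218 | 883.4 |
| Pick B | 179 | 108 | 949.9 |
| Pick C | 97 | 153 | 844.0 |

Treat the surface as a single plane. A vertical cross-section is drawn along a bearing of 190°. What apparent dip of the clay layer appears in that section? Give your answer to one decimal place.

Let the plane be z = a·x + b·y + c.
Pick B−Pick A: 63a − 110b = 66.5;  Pick C−Pick A: −19a − 65b = −39.4.
Solving gives a = 1.39960, b = 0.19704.
Unit vector along 190° is (sin 190°, cos 190°) = (-0.1736, -0.9848).
Slope in that direction = a·(-0.1736) + b·(-0.9848) = −0.43708.
Apparent dip = arctan|0.43708| = 23.6° (true dip is 54.7°, so apparent ≤ true as expected).

23.6°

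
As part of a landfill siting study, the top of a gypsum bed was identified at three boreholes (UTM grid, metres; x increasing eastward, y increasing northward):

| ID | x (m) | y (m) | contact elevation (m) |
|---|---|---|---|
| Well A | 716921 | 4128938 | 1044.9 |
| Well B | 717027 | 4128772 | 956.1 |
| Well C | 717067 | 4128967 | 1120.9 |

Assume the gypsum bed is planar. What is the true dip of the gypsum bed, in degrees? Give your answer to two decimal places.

40.46°

Two edge vectors: Well A→Well B = (106, -166, -88.8), Well A→Well C = (146, 29, 76).
Normal n = (Well A→Well B) × (Well A→Well C) = (-10040.8, -21020.8, 27310).
So ∂z/∂x = −n_x/n_z = 0.36766 and ∂z/∂y = −n_y/n_z = 0.76971.
Gradient magnitude |∇z| = √(a² + b²) = √(0.13517 + 0.59245) = 0.85301.
True dip = arctan(0.85301) = 40.46°, dipping toward SSW (azimuth ≈ 206°).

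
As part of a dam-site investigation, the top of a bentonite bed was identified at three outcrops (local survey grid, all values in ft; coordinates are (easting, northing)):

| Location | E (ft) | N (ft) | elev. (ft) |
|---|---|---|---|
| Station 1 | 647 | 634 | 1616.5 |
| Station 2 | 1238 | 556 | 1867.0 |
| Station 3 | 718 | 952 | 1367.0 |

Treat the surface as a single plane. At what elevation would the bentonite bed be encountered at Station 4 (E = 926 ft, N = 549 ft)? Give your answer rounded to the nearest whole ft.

1776 ft

Two edge vectors: Station 1→Station 2 = (591, -78, 250.5), Station 1→Station 3 = (71, 318, -249.5).
Normal n = (Station 1→Station 2) × (Station 1→Station 3) = (-60198, 165240, 193476).
So ∂z/∂E = −n_x/n_z = 0.31114 and ∂z/∂N = −n_y/n_z = −0.85406.
Intercept c from Station 1: 1616.5 − 201.31 + 541.47 = 1956.67.
At (926, 549): z = 288.1 − 468.9 + 1956.67 = 1775.9 ft.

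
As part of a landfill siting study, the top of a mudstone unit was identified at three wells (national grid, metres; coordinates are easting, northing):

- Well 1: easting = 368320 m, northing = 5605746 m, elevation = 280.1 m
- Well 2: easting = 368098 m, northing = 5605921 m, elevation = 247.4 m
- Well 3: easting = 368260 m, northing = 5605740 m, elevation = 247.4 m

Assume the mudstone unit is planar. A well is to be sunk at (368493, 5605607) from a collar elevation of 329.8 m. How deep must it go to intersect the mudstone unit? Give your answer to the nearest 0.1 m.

25.4 m

Two edge vectors: Well 1→Well 2 = (-222, 175, -32.7), Well 1→Well 3 = (-60, -6, -32.7).
Normal n = (Well 1→Well 2) × (Well 1→Well 3) = (-5918.7, -5297.4, 11832).
So ∂z/∂easting = −n_x/n_z = 0.500228195 and ∂z/∂northing = −n_y/n_z = 0.447718053.
Intercept c from Well 1: 280.1 − 184244.05 − 2509793.68 = −2693757.63.
At (368493, 5605607): z_contact = 184330.59 + 2509731.45 − 2693757.63 = 304.41 m.
Depth below ground = 329.8 − 304.41 = 25.4 m.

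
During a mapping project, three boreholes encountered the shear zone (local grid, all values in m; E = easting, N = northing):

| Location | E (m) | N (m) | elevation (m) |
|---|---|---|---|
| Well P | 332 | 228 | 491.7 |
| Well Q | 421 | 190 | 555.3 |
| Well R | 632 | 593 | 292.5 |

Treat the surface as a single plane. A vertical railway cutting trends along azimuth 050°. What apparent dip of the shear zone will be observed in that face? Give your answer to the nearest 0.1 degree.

Let the plane be z = a·E + b·N + c.
Well Q−Well P: 89a − 38b = 63.6;  Well R−Well P: 300a + 365b = −199.2.
Solving gives a = 0.35649, b = −0.83876.
Unit vector along 050° is (sin 50°, cos 50°) = (0.7660, 0.6428).
Slope in that direction = a·(0.7660) + b·(0.6428) = −0.26606.
Apparent dip = arctan|0.26606| = 14.9° (true dip is 42.3°, so apparent ≤ true as expected).

14.9°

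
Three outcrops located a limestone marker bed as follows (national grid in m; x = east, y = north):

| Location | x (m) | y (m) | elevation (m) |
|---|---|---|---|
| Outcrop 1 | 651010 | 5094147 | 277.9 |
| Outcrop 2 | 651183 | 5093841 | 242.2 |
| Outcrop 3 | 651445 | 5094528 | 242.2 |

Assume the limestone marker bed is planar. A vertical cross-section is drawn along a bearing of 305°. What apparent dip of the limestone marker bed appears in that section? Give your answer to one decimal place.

7.3°

Let the plane be z = a·x + b·y + c.
Outcrop 2−Outcrop 1: 173a − 306b = −35.7;  Outcrop 3−Outcrop 1: 435a + 381b = −35.7.
Solving gives a = −0.12323, b = 0.04700.
Unit vector along 305° is (sin 305°, cos 305°) = (-0.8192, 0.5736).
Slope in that direction = a·(-0.8192) + b·(0.5736) = 0.12790.
Apparent dip = arctan|0.12790| = 7.3° (true dip is 7.5°, so apparent ≤ true as expected).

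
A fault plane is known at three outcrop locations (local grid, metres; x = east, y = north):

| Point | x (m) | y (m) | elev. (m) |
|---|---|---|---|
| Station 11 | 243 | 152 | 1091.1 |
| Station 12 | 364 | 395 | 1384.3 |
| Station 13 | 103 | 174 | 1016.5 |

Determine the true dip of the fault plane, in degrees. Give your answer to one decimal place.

47.7°

Let the plane be z = a·x + b·y + c.
Station 12−Station 11: 121a + 243b = 293.2;  Station 13−Station 11: −140a + 22b = −74.6.
Solving gives a = 0.67003, b = 0.87295.
Gradient magnitude |∇z| = √(a² + b²) = √(0.44895 + 0.76203) = 1.10045.
True dip = arctan(1.10045) = 47.7°, dipping toward SW (azimuth ≈ 218°).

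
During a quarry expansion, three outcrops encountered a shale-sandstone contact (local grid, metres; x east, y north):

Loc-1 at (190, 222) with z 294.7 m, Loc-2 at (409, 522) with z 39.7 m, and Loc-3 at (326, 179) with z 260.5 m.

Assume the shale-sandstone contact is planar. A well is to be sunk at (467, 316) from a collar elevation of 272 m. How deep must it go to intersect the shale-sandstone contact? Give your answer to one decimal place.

145.3 m

Let the plane be z = a·x + b·y + c.
Loc-2−Loc-1: 219a + 300b = −255;  Loc-3−Loc-1: 136a − 43b = −34.2.
Solving gives a = −0.42267, b = −0.54145.
Then c = 294.7 − a·190 − b·222 = 495.21.
At (467, 316): z_contact = −197.38 − 171.10 + 495.21 = 126.72 m.
Depth below ground = 272 − 126.72 = 145.3 m.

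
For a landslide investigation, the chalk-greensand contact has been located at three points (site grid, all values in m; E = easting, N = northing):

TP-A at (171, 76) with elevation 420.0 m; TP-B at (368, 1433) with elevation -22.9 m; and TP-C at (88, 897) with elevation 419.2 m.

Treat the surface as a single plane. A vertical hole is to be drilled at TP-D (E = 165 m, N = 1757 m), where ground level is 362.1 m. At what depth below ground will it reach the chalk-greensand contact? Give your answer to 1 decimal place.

Two edge vectors: TP-A→TP-B = (197, 1357, -442.9), TP-A→TP-C = (-83, 821, -0.8).
Normal n = (TP-A→TP-B) × (TP-A→TP-C) = (362535.3, 36918.3, 274368).
So ∂z/∂E = −n_x/n_z = −1.321347 and ∂z/∂N = −n_y/n_z = −0.134558.
Intercept c from TP-A: 420 + 225.95 + 10.23 = 656.18.
At (165, 1757): z_contact = −218.02 − 236.42 + 656.18 = 201.74 m.
Depth below ground = 362.1 − 201.74 = 160.4 m.

160.4 m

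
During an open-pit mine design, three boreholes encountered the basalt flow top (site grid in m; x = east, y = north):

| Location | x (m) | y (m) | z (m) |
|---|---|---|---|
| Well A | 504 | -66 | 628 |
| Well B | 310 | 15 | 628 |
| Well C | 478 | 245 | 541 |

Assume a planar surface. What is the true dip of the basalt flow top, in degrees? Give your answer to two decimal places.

Let the plane be z = a·x + b·y + c.
Well B−Well A: −194a + 81b = 0;  Well C−Well A: −26a + 311b = −87.
Solving gives a = −0.12102, b = −0.28986.
Gradient magnitude |∇z| = √(a² + b²) = √(0.01465 + 0.08402) = 0.31411.
True dip = arctan(0.31411) = 17.44°, dipping toward NNE (azimuth ≈ 023°).

17.44°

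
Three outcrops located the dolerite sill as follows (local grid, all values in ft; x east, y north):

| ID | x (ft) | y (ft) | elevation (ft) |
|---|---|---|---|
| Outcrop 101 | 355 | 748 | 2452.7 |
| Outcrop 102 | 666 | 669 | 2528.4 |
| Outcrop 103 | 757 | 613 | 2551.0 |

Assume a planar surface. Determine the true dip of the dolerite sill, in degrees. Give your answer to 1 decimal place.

Two edge vectors: Outcrop 101→Outcrop 102 = (311, -79, 75.7), Outcrop 101→Outcrop 103 = (402, -135, 98.3).
Normal n = (Outcrop 101→Outcrop 102) × (Outcrop 101→Outcrop 103) = (2453.8, -139.9, -10227).
So ∂z/∂x = −n_x/n_z = 0.23993 and ∂z/∂y = −n_y/n_z = −0.01368.
Gradient magnitude |∇z| = √(a² + b²) = √(0.05757 + 0.00019) = 0.24032.
True dip = arctan(0.24032) = 13.5°, dipping toward W (azimuth ≈ 273°).

13.5°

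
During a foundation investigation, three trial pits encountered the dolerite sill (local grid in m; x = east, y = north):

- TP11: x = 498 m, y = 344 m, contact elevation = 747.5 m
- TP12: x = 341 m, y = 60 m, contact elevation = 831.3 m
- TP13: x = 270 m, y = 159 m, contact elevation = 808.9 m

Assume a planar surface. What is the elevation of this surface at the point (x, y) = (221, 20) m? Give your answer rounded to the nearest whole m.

Let the plane be z = a·x + b·y + c.
TP12−TP11: −157a − 284b = 83.8;  TP13−TP11: −228a − 185b = 61.4.
Solving gives a = −0.05418, b = −0.26512.
Then c = 747.5 − a·498 − b·344 = 865.68.
At (221, 20): z = −12.0 − 5.3 + 865.68 = 848.4 m.

848 m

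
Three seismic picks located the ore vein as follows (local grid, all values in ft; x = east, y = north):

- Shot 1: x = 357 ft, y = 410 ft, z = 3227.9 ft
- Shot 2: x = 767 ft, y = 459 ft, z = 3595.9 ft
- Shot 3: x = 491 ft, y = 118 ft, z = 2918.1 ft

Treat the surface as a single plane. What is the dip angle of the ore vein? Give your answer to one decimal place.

57.6°

Let the plane be z = a·x + b·y + c.
Shot 2−Shot 1: 410a + 49b = 368;  Shot 3−Shot 1: 134a − 292b = −309.8.
Solving gives a = 0.73069, b = 1.39628.
Gradient magnitude |∇z| = √(a² + b²) = √(0.53391 + 1.94958) = 1.57591.
True dip = arctan(1.57591) = 57.6°, dipping toward SSW (azimuth ≈ 208°).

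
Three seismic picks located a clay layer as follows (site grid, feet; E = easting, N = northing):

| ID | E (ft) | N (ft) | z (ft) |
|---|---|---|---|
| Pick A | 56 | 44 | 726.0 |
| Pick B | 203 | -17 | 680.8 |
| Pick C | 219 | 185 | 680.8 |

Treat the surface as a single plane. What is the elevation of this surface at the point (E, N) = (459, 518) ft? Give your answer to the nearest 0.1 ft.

617.2 ft

Let the plane be z = a·E + b·N + c.
Pick B−Pick A: 147a − 61b = −45.2;  Pick C−Pick A: 163a + 141b = −45.2.
Solving gives a = −0.29770, b = 0.02358.
Then c = 726 − a·56 − b·44 = 741.63.
At (459, 518): z = −136.6 + 12.2 + 741.63 = 617.2 ft.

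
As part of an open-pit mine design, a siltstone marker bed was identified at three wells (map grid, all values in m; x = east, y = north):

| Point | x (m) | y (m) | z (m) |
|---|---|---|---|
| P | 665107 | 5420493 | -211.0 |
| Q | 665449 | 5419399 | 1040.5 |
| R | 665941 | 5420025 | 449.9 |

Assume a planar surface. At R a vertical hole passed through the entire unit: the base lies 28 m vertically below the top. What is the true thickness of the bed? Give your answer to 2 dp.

Two edge vectors: P→Q = (342, -1094, 1251.5), P→R = (834, -468, 660.9).
Normal n = (P→Q) × (P→R) = (-137322.6, 817723.2, 752340).
So ∂z/∂x = −n_x/n_z = 0.18253 and ∂z/∂y = −n_y/n_z = −1.08691.
|∇z| = √(a²+b²) = 1.10213, so dip δ = arctan(1.10213) = 47.78°.
True thickness = vertical thickness × cos δ = 28 × cos 47.78° = 18.81 m.

18.81 m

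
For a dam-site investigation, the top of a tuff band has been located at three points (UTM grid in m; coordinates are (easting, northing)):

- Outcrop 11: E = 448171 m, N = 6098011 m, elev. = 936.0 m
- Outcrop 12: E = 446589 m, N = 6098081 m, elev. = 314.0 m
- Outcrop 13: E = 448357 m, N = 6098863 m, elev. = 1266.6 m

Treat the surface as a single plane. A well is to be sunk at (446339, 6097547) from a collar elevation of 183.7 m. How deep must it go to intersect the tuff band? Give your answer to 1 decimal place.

Two edge vectors: Outcrop 11→Outcrop 12 = (-1582, 70, -622), Outcrop 11→Outcrop 13 = (186, 852, 330.6).
Normal n = (Outcrop 11→Outcrop 12) × (Outcrop 11→Outcrop 13) = (553086, 407317.2, -1360884).
So ∂z/∂E = −n_x/n_z = 0.406416711 and ∂z/∂N = −n_y/n_z = 0.299303394.
Intercept c from Outcrop 11: 936 − 182144.18 − 1825155.39 = −2006363.57.
At (446339, 6097547): z_contact = 181399.63 + 1825016.51 − 2006363.57 = 52.57 m.
Depth below ground = 183.7 − 52.57 = 131.1 m.

131.1 m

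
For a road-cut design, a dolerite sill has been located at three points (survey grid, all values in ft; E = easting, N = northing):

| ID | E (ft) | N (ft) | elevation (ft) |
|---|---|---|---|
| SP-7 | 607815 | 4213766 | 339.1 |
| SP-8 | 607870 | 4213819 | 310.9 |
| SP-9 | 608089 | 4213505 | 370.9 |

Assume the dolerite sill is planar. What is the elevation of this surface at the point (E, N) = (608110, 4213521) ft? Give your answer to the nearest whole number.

362 ft

Let the plane be z = a·E + b·N + c.
SP-8−SP-7: 55a + 53b = −28.2;  SP-9−SP-7: 274a − 261b = 31.8.
Solving gives a = −0.19651626, b = −0.32814351.
Then c = 339.1 − a·607815 − b·4213766 = 1502504.58.
At (608110, 4213521): z = −119503.5 − 1382639.6 + 1502504.58 = 361.5 ft.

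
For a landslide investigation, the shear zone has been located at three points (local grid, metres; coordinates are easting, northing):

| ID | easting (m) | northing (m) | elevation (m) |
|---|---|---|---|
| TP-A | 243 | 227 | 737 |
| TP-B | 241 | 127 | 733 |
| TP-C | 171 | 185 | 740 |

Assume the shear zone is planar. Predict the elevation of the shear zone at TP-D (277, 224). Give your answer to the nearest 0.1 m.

734.6 m

Two edge vectors: TP-A→TP-B = (-2, -100, -4), TP-A→TP-C = (-72, -42, 3).
Normal n = (TP-A→TP-B) × (TP-A→TP-C) = (-468, 294, -7116).
So ∂z/∂easting = −n_x/n_z = −0.06577 and ∂z/∂northing = −n_y/n_z = 0.04132.
Intercept c from TP-A: 737 + 15.98 − 9.38 = 743.60.
At (277, 224): z = −18.2 + 9.3 + 743.60 = 734.6 m.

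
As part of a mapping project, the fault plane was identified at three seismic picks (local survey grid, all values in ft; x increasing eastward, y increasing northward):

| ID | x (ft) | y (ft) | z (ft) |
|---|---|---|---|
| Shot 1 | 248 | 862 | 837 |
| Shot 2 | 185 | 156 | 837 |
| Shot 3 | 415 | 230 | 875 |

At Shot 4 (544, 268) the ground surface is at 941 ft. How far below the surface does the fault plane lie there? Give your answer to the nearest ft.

Let the plane be z = a·x + b·y + c.
Shot 2−Shot 1: −63a − 706b = 0;  Shot 3−Shot 1: 167a − 632b = 38.
Solving gives a = 0.17010, b = −0.01518.
Then c = 837 − a·248 − b·862 = 807.90.
At (544, 268): z_contact = 92.5 − 4.1 + 807.90 = 896.4 ft.
Depth below ground = 941 − 896.4 = 45 ft.

45 ft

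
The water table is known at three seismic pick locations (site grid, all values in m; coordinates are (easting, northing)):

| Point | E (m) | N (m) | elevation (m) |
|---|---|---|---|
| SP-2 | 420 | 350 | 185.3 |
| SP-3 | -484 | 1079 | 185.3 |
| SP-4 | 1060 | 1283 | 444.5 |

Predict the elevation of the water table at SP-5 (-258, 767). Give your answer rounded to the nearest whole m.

162 m

Let the plane be z = a·E + b·N + c.
SP-3−SP-2: −904a + 729b = 0;  SP-4−SP-2: 640a + 933b = 259.2.
Solving gives a = 0.14424, b = 0.17887.
Then c = 185.3 − a·420 − b·350 = 62.11.
At (-258, 767): z = −37.2 + 137.2 + 62.11 = 162.1 m.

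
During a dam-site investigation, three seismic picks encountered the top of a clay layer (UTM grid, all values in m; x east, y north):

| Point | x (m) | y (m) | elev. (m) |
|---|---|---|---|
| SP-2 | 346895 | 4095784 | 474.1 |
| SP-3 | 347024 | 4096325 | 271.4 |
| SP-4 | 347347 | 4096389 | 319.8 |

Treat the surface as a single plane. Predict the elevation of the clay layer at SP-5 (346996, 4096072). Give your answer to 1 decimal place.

Let the plane be z = a·x + b·y + c.
SP-3−SP-2: 129a + 541b = −202.7;  SP-4−SP-2: 452a + 605b = −154.3.
Solving gives a = 0.235196742, b = −0.430758558.
Then c = 474.1 − a·346895 − b·4095784 = 1683179.53.
At (346996, 4096072): z = 81612.3 − 1764418.1 + 1683179.53 = 373.8 m.

373.8 m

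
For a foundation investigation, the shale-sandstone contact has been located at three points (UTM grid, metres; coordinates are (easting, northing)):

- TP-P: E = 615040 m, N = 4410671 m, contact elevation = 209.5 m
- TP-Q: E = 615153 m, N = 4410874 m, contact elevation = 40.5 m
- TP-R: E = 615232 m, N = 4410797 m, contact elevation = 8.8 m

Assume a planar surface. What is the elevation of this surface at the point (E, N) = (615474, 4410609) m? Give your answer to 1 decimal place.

-107.2 m

Two edge vectors: TP-P→TP-Q = (113, 203, -169), TP-P→TP-R = (192, 126, -200.7).
Normal n = (TP-P→TP-Q) × (TP-P→TP-R) = (-19448.1, -9768.9, -24738).
So ∂z/∂E = −n_x/n_z = −0.786162988 and ∂z/∂N = −n_y/n_z = −0.394894494.
Intercept c from TP-P: 209.5 + 483521.68 + 1741749.69 = 2225480.88.
At (615474, 4410609): z = −483862.9 − 1741725.2 + 2225480.88 = -107.2 m.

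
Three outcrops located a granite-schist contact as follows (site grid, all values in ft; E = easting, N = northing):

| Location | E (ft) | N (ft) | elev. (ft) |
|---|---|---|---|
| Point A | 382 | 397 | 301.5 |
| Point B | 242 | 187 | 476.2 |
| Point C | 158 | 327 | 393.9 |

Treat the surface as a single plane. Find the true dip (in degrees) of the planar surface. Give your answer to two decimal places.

36.11°

Let the plane be z = a·E + b·N + c.
Point B−Point A: −140a − 210b = 174.7;  Point C−Point A: −224a − 70b = 92.4.
Solving gives a = −0.19267, b = −0.70346.
Gradient magnitude |∇z| = √(a² + b²) = √(0.03712 + 0.49485) = 0.72937.
True dip = arctan(0.72937) = 36.11°, dipping toward NNE (azimuth ≈ 015°).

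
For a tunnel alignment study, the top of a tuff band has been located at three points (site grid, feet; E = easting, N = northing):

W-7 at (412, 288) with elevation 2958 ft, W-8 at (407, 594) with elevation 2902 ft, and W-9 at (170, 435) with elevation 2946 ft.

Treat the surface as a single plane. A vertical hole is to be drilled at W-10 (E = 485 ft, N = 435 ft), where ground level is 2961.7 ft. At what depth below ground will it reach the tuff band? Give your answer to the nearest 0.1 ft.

Two edge vectors: W-7→W-8 = (-5, 306, -56), W-7→W-9 = (-242, 147, -12).
Normal n = (W-7→W-8) × (W-7→W-9) = (4560, 13492, 73317).
So ∂z/∂E = −n_x/n_z = −0.06220 and ∂z/∂N = −n_y/n_z = −0.18402.
Intercept c from W-7: 2958 + 25.62 + 53.00 = 3036.62.
At (485, 435): z_contact = −30.16 − 80.05 + 3036.62 = 2926.41 ft.
Depth below ground = 2961.7 − 2926.41 = 35.3 ft.

35.3 ft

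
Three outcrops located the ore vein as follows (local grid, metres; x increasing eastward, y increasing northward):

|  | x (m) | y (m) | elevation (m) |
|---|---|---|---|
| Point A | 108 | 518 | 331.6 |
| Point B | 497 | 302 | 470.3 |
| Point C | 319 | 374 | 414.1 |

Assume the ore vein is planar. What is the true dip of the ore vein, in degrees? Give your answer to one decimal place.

Let the plane be z = a·x + b·y + c.
Point B−Point A: 389a − 216b = 138.7;  Point C−Point A: 211a − 144b = 82.5.
Solving gives a = 0.20621, b = −0.27077.
Gradient magnitude |∇z| = √(a² + b²) = √(0.04252 + 0.07331) = 0.34035.
True dip = arctan(0.34035) = 18.8°, dipping toward NW (azimuth ≈ 323°).

18.8°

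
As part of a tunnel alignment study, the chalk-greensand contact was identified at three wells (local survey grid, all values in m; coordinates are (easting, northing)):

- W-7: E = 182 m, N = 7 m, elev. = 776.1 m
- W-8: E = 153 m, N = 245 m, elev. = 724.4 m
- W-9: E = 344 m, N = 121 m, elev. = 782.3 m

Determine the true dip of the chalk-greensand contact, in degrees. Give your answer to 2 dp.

Two edge vectors: W-7→W-8 = (-29, 238, -51.7), W-7→W-9 = (162, 114, 6.2).
Normal n = (W-7→W-8) × (W-7→W-9) = (7369.4, -8195.6, -41862).
So ∂z/∂E = −n_x/n_z = 0.17604 and ∂z/∂N = −n_y/n_z = −0.19578.
Gradient magnitude |∇z| = √(a² + b²) = √(0.03099 + 0.03833) = 0.26328.
True dip = arctan(0.26328) = 14.75°, dipping toward NW (azimuth ≈ 318°).

14.75°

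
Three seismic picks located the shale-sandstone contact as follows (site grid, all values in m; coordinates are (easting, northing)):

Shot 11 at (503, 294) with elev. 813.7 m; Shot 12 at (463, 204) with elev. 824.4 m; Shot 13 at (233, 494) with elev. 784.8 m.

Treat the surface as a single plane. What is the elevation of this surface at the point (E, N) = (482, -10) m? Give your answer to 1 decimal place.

Two edge vectors: Shot 11→Shot 12 = (-40, -90, 10.7), Shot 11→Shot 13 = (-270, 200, -28.9).
Normal n = (Shot 11→Shot 12) × (Shot 11→Shot 13) = (461, -4045, -32300).
So ∂z/∂E = −n_x/n_z = 0.01427 and ∂z/∂N = −n_y/n_z = −0.12523.
Intercept c from Shot 11: 813.7 − 7.18 + 36.82 = 843.34.
At (482, -10): z = 6.9 + 1.3 + 843.34 = 851.5 m.

851.5 m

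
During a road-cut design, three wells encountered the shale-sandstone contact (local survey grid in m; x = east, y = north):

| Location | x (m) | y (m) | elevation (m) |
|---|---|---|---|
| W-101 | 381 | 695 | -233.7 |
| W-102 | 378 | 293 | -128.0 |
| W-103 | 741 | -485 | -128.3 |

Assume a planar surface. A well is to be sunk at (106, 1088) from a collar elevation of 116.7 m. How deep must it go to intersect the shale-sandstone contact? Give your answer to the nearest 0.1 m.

Two edge vectors: W-101→W-102 = (-3, -402, 105.7), W-101→W-103 = (360, -1180, 105.4).
Normal n = (W-101→W-102) × (W-101→W-103) = (82355.2, 38368.2, 148260).
So ∂z/∂x = −n_x/n_z = −0.555478 and ∂z/∂y = −n_y/n_z = −0.258790.
Intercept c from W-101: -233.7 + 211.64 + 179.86 = 157.80.
At (106, 1088): z_contact = −58.88 − 281.56 + 157.80 = -182.65 m.
Depth below ground = 116.7 − (-182.65) = 299.3 m.

299.3 m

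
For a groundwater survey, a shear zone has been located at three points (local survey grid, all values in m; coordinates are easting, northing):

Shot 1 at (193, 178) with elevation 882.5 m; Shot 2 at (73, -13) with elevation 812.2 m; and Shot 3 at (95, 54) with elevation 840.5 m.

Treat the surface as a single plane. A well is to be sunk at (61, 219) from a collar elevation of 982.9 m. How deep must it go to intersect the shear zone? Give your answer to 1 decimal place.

56.7 m

Two edge vectors: Shot 1→Shot 2 = (-120, -191, -70.3), Shot 1→Shot 3 = (-98, -124, -42).
Normal n = (Shot 1→Shot 2) × (Shot 1→Shot 3) = (-695.2, 1849.4, -3838).
So ∂z/∂easting = −n_x/n_z = −0.18114 and ∂z/∂northing = −n_y/n_z = 0.48187.
Intercept c from Shot 1: 882.5 + 34.96 − 85.77 = 831.69.
At (61, 219): z_contact = −11.05 + 105.53 + 831.69 = 926.17 m.
Depth below ground = 982.9 − 926.17 = 56.7 m.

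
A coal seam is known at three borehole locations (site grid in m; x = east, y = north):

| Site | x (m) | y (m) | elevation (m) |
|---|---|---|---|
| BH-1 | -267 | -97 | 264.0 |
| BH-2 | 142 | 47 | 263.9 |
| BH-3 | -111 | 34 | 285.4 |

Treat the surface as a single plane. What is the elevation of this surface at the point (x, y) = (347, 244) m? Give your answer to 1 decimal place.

299.0 m

Let the plane be z = a·x + b·y + c.
BH-2−BH-1: 409a + 144b = −0.1;  BH-3−BH-1: 156a + 131b = 21.4.
Solving gives a = −0.09946, b = 0.28180.
Then c = 264 − a·-267 − b·-97 = 264.78.
At (347, 244): z = −34.5 + 68.8 + 264.78 = 299.0 m.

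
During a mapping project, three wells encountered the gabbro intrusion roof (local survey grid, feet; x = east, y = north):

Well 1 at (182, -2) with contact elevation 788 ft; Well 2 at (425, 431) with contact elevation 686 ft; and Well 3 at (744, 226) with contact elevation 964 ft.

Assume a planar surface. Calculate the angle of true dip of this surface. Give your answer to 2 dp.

36.90°

Two edge vectors: Well 1→Well 2 = (243, 433, -102), Well 1→Well 3 = (562, 228, 176).
Normal n = (Well 1→Well 2) × (Well 1→Well 3) = (99464, -100092, -187942).
So ∂z/∂x = −n_x/n_z = 0.52923 and ∂z/∂y = −n_y/n_z = −0.53257.
Gradient magnitude |∇z| = √(a² + b²) = √(0.28008 + 0.28363) = 0.75081.
True dip = arctan(0.75081) = 36.90°, dipping toward NW (azimuth ≈ 315°).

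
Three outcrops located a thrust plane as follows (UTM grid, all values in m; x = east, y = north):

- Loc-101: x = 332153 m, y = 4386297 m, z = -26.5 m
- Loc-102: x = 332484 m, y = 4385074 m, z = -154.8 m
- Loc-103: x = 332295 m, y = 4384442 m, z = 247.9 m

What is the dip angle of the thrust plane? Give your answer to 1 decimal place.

Let the plane be z = a·x + b·y + c.
Loc-102−Loc-101: 331a − 1223b = −128.3;  Loc-103−Loc-101: 142a − 1855b = 274.4.
Solving gives a = −1.30260, b = −0.24764.
Gradient magnitude |∇z| = √(a² + b²) = √(1.69678 + 0.06132) = 1.32594.
True dip = arctan(1.32594) = 53.0°, dipping toward E (azimuth ≈ 079°).

53.0°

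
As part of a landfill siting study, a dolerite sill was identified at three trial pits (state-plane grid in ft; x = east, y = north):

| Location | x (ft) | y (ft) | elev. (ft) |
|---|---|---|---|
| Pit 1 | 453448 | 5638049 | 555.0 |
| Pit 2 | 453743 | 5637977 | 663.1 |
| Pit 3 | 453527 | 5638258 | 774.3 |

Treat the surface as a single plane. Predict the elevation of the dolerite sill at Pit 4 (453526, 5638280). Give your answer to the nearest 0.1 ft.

Let the plane be z = a·x + b·y + c.
Pit 2−Pit 1: 295a − 72b = 108.1;  Pit 3−Pit 1: 79a + 209b = 219.3.
Solving gives a = 0.569955303, b = 0.833844646.
Then c = 555 − a·453448 − b·5638049 = −4959147.07.
At (453526, 5638280): z = 258489.5 + 4701449.6 − 4959147.07 = 792.1 ft.

792.1 ft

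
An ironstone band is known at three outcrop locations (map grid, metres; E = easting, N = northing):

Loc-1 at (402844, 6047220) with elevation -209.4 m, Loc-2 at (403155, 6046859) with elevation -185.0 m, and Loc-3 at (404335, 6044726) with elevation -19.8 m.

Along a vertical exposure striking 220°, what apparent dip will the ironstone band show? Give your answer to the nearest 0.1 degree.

Two edge vectors: Loc-1→Loc-2 = (311, -361, 24.4), Loc-1→Loc-3 = (1491, -2494, 189.6).
Normal n = (Loc-1→Loc-2) × (Loc-1→Loc-3) = (-7592, -22585.2, -237383).
So ∂z/∂E = −n_x/n_z = −0.03198 and ∂z/∂N = −n_y/n_z = −0.09514.
Unit vector along 220° is (sin 220°, cos 220°) = (-0.6428, -0.7660).
Slope in that direction = a·(-0.6428) + b·(-0.7660) = 0.09344.
Apparent dip = arctan|0.09344| = 5.3° (true dip is 5.7°, so apparent ≤ true as expected).

5.3°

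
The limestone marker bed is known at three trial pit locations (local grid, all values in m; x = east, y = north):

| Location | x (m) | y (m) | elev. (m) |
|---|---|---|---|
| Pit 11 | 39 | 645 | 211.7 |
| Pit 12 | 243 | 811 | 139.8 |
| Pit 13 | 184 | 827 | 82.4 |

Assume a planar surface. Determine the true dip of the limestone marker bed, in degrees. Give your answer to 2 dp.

Let the plane be z = a·x + b·y + c.
Pit 12−Pit 11: 204a + 166b = −71.9;  Pit 13−Pit 11: 145a + 182b = −129.3.
Solving gives a = 0.64160, b = −1.22160.
Gradient magnitude |∇z| = √(a² + b²) = √(0.41165 + 1.49232) = 1.37984.
True dip = arctan(1.37984) = 54.07°, dipping toward NNW (azimuth ≈ 332°).

54.07°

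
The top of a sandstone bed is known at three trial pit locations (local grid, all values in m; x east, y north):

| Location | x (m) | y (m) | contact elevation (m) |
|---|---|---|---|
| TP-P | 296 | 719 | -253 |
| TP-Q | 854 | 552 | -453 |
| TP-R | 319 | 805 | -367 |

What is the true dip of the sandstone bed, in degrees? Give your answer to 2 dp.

Two edge vectors: TP-P→TP-Q = (558, -167, -200), TP-P→TP-R = (23, 86, -114).
Normal n = (TP-P→TP-Q) × (TP-P→TP-R) = (36238, 59012, 51829).
So ∂z/∂x = −n_x/n_z = −0.69918 and ∂z/∂y = −n_y/n_z = −1.13859.
Gradient magnitude |∇z| = √(a² + b²) = √(0.48886 + 1.29639) = 1.33613.
True dip = arctan(1.33613) = 53.19°, dipping toward NNE (azimuth ≈ 032°).

53.19°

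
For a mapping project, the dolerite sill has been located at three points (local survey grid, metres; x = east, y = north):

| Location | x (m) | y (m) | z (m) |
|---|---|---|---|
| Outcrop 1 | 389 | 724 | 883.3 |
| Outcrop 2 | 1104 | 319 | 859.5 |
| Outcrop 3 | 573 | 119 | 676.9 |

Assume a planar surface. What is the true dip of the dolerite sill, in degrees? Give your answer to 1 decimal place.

Let the plane be z = a·x + b·y + c.
Outcrop 2−Outcrop 1: 715a − 405b = −23.8;  Outcrop 3−Outcrop 1: 184a − 605b = −206.4.
Solving gives a = 0.19325, b = 0.39993.
Gradient magnitude |∇z| = √(a² + b²) = √(0.03734 + 0.15994) = 0.44417.
True dip = arctan(0.44417) = 23.9°, dipping toward SSW (azimuth ≈ 206°).

23.9°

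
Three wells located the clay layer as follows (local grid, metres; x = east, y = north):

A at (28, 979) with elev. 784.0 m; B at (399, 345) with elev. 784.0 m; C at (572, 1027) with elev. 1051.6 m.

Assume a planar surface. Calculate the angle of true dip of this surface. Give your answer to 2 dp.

28.46°

Two edge vectors: A→B = (371, -634, 0), A→C = (544, 48, 267.6).
Normal n = (A→B) × (A→C) = (-169658.4, -99279.6, 362704).
So ∂z/∂x = −n_x/n_z = 0.46776 and ∂z/∂y = −n_y/n_z = 0.27372.
Gradient magnitude |∇z| = √(a² + b²) = √(0.21880 + 0.07492) = 0.54196.
True dip = arctan(0.54196) = 28.46°, dipping toward WSW (azimuth ≈ 240°).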